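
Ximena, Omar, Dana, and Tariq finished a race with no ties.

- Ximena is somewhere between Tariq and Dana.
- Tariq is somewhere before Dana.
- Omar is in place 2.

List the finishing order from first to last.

From clue 1: Ximena is in {2,3}.
From clues 1–3: Tariq → place 1, Omar → place 2, Ximena → place 3, Dana → place 4.

Tariq, Omar, Ximena, Dana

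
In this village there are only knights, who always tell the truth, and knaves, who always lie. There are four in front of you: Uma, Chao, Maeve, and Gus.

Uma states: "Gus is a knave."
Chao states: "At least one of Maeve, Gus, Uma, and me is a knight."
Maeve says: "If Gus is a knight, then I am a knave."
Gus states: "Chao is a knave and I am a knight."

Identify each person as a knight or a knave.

Uma: knight, Chao: knight, Maeve: knight, Gus: knave

Consider Uma. Suppose Uma is a knave.
Then no assignment of the remaining roles makes every statement match its speaker's type — contradiction.
So Uma is a knight.
With that fixed, Chao's statement is true, so Chao is a knight.
With that fixed, Gus's statement is false, so Gus is a knave.
With that fixed, Maeve's statement is true, so Maeve is a knight.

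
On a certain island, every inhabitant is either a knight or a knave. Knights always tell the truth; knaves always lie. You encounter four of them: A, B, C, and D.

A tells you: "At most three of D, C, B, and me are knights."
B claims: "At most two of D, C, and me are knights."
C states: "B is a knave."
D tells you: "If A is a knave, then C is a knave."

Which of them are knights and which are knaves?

A: knight, B: knight, C: knave, D: knight

Consider A. Suppose A is a knave.
Then A's own statement would have to be false, but it can't be — contradiction.
So A is a knight.
With that fixed, D's statement is true, so D is a knight.
Consider B. Suppose B is a knave.
Then B's own statement would have to be false, but it can't be — contradiction.
So B is a knight.
With that fixed, C's statement is false, so C is a knave.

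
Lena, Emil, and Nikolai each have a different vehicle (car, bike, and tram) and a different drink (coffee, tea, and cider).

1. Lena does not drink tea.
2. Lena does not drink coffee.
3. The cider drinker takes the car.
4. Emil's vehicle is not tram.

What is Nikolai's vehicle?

tram

With clues 1–3, car is impossible for Nikolai's vehicle.
With clues 1–4, bike is impossible for Nikolai's vehicle.
That leaves tram.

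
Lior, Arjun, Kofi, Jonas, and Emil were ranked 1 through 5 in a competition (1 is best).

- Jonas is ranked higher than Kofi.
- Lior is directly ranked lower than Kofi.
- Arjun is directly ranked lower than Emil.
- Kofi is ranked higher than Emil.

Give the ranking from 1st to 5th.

Jonas, Kofi, Lior, Emil, Arjun

From clue 1: Kofi is in {2,3,4,5}.
From clues 1–2: Lior is in {3,4,5}.
From clues 1–3: Lior is in {3,5}.
From clues 1–4: Jonas → rank 1, Kofi → rank 2, Lior → rank 3, Emil → rank 4, Arjun → rank 5.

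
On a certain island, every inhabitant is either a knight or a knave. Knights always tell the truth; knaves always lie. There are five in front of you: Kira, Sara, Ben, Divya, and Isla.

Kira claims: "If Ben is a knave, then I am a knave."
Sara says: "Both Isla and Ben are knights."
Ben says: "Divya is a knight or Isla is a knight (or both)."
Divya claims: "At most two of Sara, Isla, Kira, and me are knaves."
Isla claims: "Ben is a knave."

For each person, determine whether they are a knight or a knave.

Kira: knight, Sara: knave, Ben: knight, Divya: knight, Isla: knave

Consider Kira. Suppose Kira is a knave.
Then Kira's own statement would have to be false, but it can't be — contradiction.
So Kira is a knight.
Consider Sara. Suppose Sara is a knight.
Then no assignment of the remaining roles makes every statement match its speaker's type — contradiction.
So Sara is a knave.
Consider Ben. Suppose Ben is a knave.
Then Kira's statement comes out false, contradicting Kira being a knight.
So Ben is a knight.
With that fixed, Isla's statement is false, so Isla is a knave.
Consider Divya. Suppose Divya is a knave.
Then Ben's statement comes out false, contradicting Ben being a knight.
So Divya is a knight.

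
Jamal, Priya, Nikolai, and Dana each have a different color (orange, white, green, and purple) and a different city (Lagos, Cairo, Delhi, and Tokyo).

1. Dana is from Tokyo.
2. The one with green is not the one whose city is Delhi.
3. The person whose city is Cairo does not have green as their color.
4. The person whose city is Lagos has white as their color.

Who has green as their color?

Dana

With clues 1–4, Jamal, Nikolai, and Priya are impossible for the one with color green.
That leaves Dana.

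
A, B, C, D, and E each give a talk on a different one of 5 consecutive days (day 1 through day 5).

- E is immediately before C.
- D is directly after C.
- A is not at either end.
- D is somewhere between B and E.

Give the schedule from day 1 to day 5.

From clue 1: C is in {2,3,4,5}.
From clues 1–2: C is in {2,3,4}.
From clues 1–3: A is in {2,4}.
From clues 1–4: E → day 1, C → day 2, D → day 3, A → day 4, B → day 5.

E, C, D, A, B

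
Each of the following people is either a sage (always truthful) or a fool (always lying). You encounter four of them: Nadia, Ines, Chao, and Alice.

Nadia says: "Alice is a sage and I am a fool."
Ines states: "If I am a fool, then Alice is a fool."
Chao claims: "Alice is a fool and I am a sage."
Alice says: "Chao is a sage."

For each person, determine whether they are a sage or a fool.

Nadia: fool, Ines: sage, Chao: fool, Alice: fool

Consider Nadia. Suppose Nadia is a sage.
Then Nadia's own statement would have to be true, but it can't be — contradiction.
So Nadia is a fool.
Consider Ines. Suppose Ines is a fool.
Then no assignment of the remaining roles makes every statement match its speaker's type — contradiction.
So Ines is a sage.
Consider Chao. Suppose Chao is a sage.
Then no assignment of the remaining roles makes every statement match its speaker's type — contradiction.
So Chao is a fool.
With that fixed, Alice's statement is false, so Alice is a fool.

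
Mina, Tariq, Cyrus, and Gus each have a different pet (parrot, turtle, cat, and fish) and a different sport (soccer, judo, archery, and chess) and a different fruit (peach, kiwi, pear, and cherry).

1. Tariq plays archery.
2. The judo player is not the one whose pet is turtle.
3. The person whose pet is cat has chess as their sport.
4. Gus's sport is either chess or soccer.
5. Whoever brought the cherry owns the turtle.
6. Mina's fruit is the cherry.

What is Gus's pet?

With clues 1–6, fish, parrot, and turtle are impossible for Gus's pet.
That leaves cat.

cat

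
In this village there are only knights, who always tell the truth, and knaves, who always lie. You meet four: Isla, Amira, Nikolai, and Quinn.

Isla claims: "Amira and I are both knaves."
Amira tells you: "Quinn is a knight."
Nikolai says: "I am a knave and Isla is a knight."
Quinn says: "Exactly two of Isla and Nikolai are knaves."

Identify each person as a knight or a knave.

Isla: knave, Amira: knight, Nikolai: knave, Quinn: knight

Consider Isla. Suppose Isla is a knight.
Then Isla's own statement would have to be true, but it can't be — contradiction.
So Isla is a knave.
With that fixed, Nikolai's statement is false, so Nikolai is a knave.
With that fixed, Quinn's statement is true, so Quinn is a knight.
With that fixed, Amira's statement is true, so Amira is a knight.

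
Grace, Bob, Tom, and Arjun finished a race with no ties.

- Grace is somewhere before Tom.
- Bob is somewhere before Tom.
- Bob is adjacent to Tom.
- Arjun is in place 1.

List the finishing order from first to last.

From clue 1: Grace is in {1,2,3}.
From clues 1–2: Tom is in {3,4}.
From clues 1–3: Grace is in {1,2}.
From clues 1–4: Arjun → place 1, Grace → place 2, Bob → place 3, Tom → place 4.

Arjun, Grace, Bob, Tom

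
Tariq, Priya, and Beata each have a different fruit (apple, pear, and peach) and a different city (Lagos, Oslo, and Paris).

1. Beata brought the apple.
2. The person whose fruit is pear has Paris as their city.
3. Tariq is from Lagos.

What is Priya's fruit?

Clue 1 rules out apple for Priya's fruit.
With clues 1–3, peach is impossible for Priya's fruit.
That leaves pear.

pear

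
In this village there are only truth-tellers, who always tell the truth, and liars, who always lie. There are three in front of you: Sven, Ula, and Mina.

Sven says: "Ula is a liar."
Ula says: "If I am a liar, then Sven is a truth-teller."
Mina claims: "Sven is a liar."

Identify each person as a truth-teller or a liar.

Consider Sven. Suppose Sven is a truth-teller.
Then no assignment of the remaining roles makes every statement match its speaker's type — contradiction.
So Sven is a liar.
With that fixed, Mina's statement is true, so Mina is a truth-teller.
Consider Ula. Suppose Ula is a liar.
Then Sven's statement comes out true, contradicting Sven being a liar.
So Ula is a truth-teller.

Sven: liar, Ula: truth-teller, Mina: truth-teller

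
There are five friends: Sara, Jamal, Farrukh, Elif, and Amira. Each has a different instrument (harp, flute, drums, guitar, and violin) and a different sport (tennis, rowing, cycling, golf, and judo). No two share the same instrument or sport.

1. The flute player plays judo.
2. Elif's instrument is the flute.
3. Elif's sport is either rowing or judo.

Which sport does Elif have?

With clues 1–2, cycling, golf, rowing, and tennis are impossible for Elif's sport.
That leaves judo.

judo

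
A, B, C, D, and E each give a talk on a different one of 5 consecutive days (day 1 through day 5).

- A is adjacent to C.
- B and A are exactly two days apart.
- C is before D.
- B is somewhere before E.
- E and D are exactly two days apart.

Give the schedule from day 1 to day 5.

C, A, D, B, E

From clues 1–3: D is in {3,4,5}.
From clues 1–4: A is in {1,2,3}.
From clues 1–5: C → day 1, A → day 2, D → day 3, B → day 4, E → day 5.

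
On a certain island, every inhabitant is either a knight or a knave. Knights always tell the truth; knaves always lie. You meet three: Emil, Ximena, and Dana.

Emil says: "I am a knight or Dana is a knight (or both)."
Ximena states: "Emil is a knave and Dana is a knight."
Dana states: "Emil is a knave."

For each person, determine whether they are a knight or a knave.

Emil: knight, Ximena: knave, Dana: knave

Consider Emil. Suppose Emil is a knave.
Then no assignment of the remaining roles makes every statement match its speaker's type — contradiction.
So Emil is a knight.
With that fixed, Ximena's statement is false, so Ximena is a knave.
With that fixed, Dana's statement is false, so Dana is a knave.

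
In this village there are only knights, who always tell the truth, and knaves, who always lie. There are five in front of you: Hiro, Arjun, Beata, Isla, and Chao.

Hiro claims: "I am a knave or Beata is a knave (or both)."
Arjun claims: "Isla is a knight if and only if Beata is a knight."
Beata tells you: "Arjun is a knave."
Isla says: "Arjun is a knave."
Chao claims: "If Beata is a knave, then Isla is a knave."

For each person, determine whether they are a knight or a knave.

Consider Hiro. Suppose Hiro is a knave.
Then Hiro's own statement would have to be false, but it can't be — contradiction.
So Hiro is a knight.
Consider Arjun. Suppose Arjun is a knave.
Then no assignment of the remaining roles makes every statement match its speaker's type — contradiction.
So Arjun is a knight.
With that fixed, Beata's statement is false, so Beata is a knave.
With that fixed, Isla's statement is false, so Isla is a knave.
With that fixed, Chao's statement is true, so Chao is a knight.

Hiro: knight, Arjun: knight, Beata: knave, Isla: knave, Chao: knight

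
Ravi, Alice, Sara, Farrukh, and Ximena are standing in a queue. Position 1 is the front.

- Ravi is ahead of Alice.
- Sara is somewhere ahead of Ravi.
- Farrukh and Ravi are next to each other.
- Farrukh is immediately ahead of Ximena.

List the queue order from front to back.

Sara, Ravi, Farrukh, Ximena, Alice

From clue 1: Ravi is in {1,2,3,4}.
From clues 1–2: Ravi is in {2,3,4}.
From clues 1–3: Alice is in {4,5}.
From clues 1–4: Sara → position 1, Ravi → position 2, Farrukh → position 3, Ximena → position 4, Alice → position 5.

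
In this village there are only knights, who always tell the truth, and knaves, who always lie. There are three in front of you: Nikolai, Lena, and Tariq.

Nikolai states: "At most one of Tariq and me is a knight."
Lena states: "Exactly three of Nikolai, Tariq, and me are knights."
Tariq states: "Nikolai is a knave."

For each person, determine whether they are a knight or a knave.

Nikolai: knight, Lena: knave, Tariq: knave

Consider Nikolai. Suppose Nikolai is a knave.
Then Nikolai's own statement would have to be false, but it can't be — contradiction.
So Nikolai is a knight.
With that fixed, Tariq's statement is false, so Tariq is a knave.
With that fixed, Lena's statement is false, so Lena is a knave.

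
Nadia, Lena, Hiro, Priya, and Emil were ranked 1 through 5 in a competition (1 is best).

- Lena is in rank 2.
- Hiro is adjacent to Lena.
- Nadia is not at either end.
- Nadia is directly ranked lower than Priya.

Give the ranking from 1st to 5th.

Hiro, Lena, Priya, Nadia, Emil

From clue 1: Lena → rank 2.
From clues 1–2: Hiro is in {1,3}.
From clues 1–3: Nadia is in {3,4}.
From clues 1–4: Hiro → rank 1, Priya → rank 3, Nadia → rank 4, Emil → rank 5.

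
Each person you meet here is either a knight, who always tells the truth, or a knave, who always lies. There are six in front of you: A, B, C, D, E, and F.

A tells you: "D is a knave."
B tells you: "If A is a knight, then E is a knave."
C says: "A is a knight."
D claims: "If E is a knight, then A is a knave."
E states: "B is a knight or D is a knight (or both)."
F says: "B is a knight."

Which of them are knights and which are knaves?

Consider A. Suppose A is a knight.
Then no assignment of the remaining roles makes every statement match its speaker's type — contradiction.
So A is a knave.
With that fixed, B's statement is true, so B is a knight.
With that fixed, C's statement is false, so C is a knave.
With that fixed, D's statement is true, so D is a knight.
With that fixed, E's statement is true, so E is a knight.
With that fixed, F's statement is true, so F is a knight.

A: knave, B: knight, C: knave, D: knight, E: knight, F: knight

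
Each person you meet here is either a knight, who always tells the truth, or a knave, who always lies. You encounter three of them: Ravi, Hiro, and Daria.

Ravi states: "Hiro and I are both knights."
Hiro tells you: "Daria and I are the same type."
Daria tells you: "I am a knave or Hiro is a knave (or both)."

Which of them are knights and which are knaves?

Consider Ravi. Suppose Ravi is a knight.
Then no assignment of the remaining roles makes every statement match its speaker's type — contradiction.
So Ravi is a knave.
Consider Hiro. Suppose Hiro is a knight.
Then whichever role Daria has, Daria's statement has the wrong truth value — contradiction.
So Hiro is a knave.
With that fixed, Daria's statement is true, so Daria is a knight.

Ravi: knave, Hiro: knave, Daria: knight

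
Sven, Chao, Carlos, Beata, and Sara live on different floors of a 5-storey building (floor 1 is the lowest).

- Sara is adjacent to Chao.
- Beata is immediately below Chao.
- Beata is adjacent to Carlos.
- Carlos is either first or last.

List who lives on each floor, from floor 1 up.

From clues 1–2: Chao is in {2,3,4}.
From clues 1–3: Sven is in {1,5}.
From clues 1–4: Carlos → floor 1, Beata → floor 2, Chao → floor 3, Sara → floor 4, Sven → floor 5.

Carlos, Beata, Chao, Sara, Sven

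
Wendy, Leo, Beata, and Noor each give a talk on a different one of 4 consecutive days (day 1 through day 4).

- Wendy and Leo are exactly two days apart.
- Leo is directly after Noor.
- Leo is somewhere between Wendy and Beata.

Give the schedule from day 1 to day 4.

From clues 1–2: Wendy is in {1,2,4}.
From clues 1–3: Wendy → day 1, Noor → day 2, Leo → day 3, Beata → day 4.

Wendy, Noor, Leo, Beata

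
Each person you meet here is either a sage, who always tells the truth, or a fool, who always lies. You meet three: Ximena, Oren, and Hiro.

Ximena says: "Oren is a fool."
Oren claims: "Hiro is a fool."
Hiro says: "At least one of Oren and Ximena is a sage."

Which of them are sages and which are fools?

Consider Ximena. Suppose Ximena is a fool.
Then no assignment of the remaining roles makes every statement match its speaker's type — contradiction.
So Ximena is a sage.
With that fixed, Hiro's statement is true, so Hiro is a sage.
With that fixed, Oren's statement is false, so Oren is a fool.

Ximena: sage, Oren: fool, Hiro: sage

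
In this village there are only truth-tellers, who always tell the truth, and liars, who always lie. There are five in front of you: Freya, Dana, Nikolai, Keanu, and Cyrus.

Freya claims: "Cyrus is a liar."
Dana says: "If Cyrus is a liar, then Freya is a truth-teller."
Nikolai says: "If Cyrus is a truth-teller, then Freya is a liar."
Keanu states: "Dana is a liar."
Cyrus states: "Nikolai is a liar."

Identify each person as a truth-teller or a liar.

Consider Freya. Suppose Freya is a liar.
Then no assignment of the remaining roles makes every statement match its speaker's type — contradiction.
So Freya is a truth-teller.
With that fixed, Dana's statement is true, so Dana is a truth-teller.
With that fixed, Keanu's statement is false, so Keanu is a liar.
Consider Nikolai. Suppose Nikolai is a liar.
Then no assignment of the remaining roles makes every statement match its speaker's type — contradiction.
So Nikolai is a truth-teller.
With that fixed, Cyrus's statement is false, so Cyrus is a liar.

Freya: truth-teller, Dana: truth-teller, Nikolai: truth-teller, Keanu: liar, Cyrus: liar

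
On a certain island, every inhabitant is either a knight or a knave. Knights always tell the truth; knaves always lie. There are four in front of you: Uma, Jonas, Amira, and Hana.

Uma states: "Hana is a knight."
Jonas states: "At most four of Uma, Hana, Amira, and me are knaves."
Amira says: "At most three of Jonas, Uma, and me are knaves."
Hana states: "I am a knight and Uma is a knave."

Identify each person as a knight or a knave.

Uma: knave, Jonas: knight, Amira: knight, Hana: knave

Regardless of anyone's role, Jonas's statement is true, so Jonas is a knight.
With that fixed, Amira's statement is true, so Amira is a knight.
Consider Uma. Suppose Uma is a knight.
Then no assignment of the remaining roles makes every statement match its speaker's type — contradiction.
So Uma is a knave.
Consider Hana. Suppose Hana is a knight.
Then Uma's statement comes out true, contradicting Uma being a knave.
So Hana is a knave.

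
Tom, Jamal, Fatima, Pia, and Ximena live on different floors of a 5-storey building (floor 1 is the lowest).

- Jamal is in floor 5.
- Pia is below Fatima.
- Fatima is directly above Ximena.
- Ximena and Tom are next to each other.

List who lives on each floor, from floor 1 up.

Pia, Tom, Ximena, Fatima, Jamal

From clue 1: Jamal → floor 5.
From clues 1–2: Fatima is in {2,3,4}.
From clues 1–3: Fatima is in {3,4}.
From clues 1–4: Pia → floor 1, Tom → floor 2, Ximena → floor 3, Fatima → floor 4.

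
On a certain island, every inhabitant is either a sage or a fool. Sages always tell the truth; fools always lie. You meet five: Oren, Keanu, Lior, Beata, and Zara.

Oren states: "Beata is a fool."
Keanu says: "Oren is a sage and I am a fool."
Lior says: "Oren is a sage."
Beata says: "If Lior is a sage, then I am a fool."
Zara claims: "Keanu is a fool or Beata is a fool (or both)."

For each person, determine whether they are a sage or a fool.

Oren: fool, Keanu: fool, Lior: fool, Beata: sage, Zara: sage

Consider Oren. Suppose Oren is a sage.
Then whichever role Keanu has, Keanu's statement has the wrong truth value — contradiction.
So Oren is a fool.
With that fixed, Keanu's statement is false, so Keanu is a fool.
With that fixed, Lior's statement is false, so Lior is a fool.
With that fixed, Beata's statement is true, so Beata is a sage.
With that fixed, Zara's statement is true, so Zara is a sage.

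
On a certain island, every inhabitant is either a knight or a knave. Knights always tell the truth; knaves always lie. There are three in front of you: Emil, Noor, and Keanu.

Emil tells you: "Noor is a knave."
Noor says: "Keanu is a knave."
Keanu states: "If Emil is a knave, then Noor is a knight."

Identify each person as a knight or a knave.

Consider Emil. Suppose Emil is a knave.
Then no assignment of the remaining roles makes every statement match its speaker's type — contradiction.
So Emil is a knight.
With that fixed, Keanu's statement is true, so Keanu is a knight.
With that fixed, Noor's statement is false, so Noor is a knave.

Emil: knight, Noor: knave, Keanu: knight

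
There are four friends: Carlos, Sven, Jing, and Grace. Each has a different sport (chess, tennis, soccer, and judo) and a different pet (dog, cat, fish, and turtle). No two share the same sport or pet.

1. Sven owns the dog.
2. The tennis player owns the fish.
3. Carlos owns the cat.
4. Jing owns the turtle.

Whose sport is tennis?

Grace

With clues 1–2, Sven is impossible for the one with sport tennis.
With clues 1–3, Carlos is impossible for the one with sport tennis.
With clues 1–4, Jing is impossible for the one with sport tennis.
That leaves Grace.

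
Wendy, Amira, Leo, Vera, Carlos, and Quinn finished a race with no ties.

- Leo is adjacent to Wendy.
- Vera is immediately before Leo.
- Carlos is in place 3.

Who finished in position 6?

Wendy

With clues 1–2, Leo and Vera are ruled out for place 6.
With clues 1–3, Amira, Carlos, and Quinn are ruled out for place 6.
So place 6 is Wendy.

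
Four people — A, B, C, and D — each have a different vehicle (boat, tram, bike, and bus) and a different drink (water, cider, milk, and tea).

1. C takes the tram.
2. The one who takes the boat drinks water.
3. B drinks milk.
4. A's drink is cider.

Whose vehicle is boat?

Clue 1 rules out C for the one with vehicle boat.
With clues 1–3, B is impossible for the one with vehicle boat.
With clues 1–4, A is impossible for the one with vehicle boat.
That leaves D.

D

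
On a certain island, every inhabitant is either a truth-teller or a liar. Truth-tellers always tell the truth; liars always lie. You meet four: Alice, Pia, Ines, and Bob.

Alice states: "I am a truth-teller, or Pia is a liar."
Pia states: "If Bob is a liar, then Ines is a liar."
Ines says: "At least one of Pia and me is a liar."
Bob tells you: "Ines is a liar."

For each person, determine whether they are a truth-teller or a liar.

Alice: truth-teller, Pia: liar, Ines: truth-teller, Bob: liar

Consider Alice. Suppose Alice is a liar.
Then no assignment of the remaining roles makes every statement match its speaker's type — contradiction.
So Alice is a truth-teller.
Consider Pia. Suppose Pia is a truth-teller.
Then whichever role Ines has, Ines's statement has the wrong truth value — contradiction.
So Pia is a liar.
With that fixed, Ines's statement is true, so Ines is a truth-teller.
With that fixed, Bob's statement is false, so Bob is a liar.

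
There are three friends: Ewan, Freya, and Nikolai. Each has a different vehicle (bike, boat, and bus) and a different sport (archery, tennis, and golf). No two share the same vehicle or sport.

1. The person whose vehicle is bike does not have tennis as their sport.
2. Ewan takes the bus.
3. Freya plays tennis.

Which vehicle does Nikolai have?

bike

With clues 1–2, bus is impossible for Nikolai's vehicle.
With clues 1–3, boat is impossible for Nikolai's vehicle.
That leaves bike.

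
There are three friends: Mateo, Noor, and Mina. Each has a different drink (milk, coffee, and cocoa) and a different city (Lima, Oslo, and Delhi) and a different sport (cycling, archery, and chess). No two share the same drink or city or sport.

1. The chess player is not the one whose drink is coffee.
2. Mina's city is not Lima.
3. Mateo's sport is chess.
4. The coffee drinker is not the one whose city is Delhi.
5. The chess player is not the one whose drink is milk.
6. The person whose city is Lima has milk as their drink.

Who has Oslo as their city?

With clues 1–6, Mateo and Noor are impossible for the one with city Oslo.
That leaves Mina.

Mina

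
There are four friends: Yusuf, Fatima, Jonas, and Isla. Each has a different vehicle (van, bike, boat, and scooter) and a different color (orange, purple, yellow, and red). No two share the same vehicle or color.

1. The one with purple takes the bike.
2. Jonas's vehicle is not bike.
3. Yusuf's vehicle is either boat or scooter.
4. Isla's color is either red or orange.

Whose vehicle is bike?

With clues 1–2, Jonas is impossible for the one with vehicle bike.
With clues 1–3, Yusuf is impossible for the one with vehicle bike.
With clues 1–4, Isla is impossible for the one with vehicle bike.
That leaves Fatima.

Fatima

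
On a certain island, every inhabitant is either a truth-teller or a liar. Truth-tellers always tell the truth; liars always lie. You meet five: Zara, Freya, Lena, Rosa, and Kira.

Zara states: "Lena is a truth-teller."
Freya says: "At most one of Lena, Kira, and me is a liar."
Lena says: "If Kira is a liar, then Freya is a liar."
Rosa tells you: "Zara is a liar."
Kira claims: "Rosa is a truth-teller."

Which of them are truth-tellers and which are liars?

Zara: truth-teller, Freya: liar, Lena: truth-teller, Rosa: liar, Kira: liar

Consider Zara. Suppose Zara is a liar.
Then no assignment of the remaining roles makes every statement match its speaker's type — contradiction.
So Zara is a truth-teller.
With that fixed, Rosa's statement is false, so Rosa is a liar.
With that fixed, Kira's statement is false, so Kira is a liar.
Consider Freya. Suppose Freya is a truth-teller.
Then no assignment of the remaining roles makes every statement match its speaker's type — contradiction.
So Freya is a liar.
With that fixed, Lena's statement is true, so Lena is a truth-teller.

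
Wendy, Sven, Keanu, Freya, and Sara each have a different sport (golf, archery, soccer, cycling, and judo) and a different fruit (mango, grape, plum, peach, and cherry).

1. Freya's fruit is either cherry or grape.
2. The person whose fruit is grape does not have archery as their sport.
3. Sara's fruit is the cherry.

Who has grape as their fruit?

Freya

With clues 1–3, Keanu, Sara, Sven, and Wendy are impossible for the one with fruit grape.
That leaves Freya.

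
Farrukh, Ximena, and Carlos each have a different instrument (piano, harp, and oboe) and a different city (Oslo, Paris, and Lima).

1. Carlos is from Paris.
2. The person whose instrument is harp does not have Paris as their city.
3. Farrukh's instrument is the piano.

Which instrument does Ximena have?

harp

With clues 1–3, oboe and piano are impossible for Ximena's instrument.
That leaves harp.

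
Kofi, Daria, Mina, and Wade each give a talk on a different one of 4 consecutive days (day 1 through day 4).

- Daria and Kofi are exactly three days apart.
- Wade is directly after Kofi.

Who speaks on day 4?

With clue 1, Mina and Wade are ruled out for day 4.
With clues 1–2, Kofi is ruled out for day 4.
So day 4 is Daria.

Daria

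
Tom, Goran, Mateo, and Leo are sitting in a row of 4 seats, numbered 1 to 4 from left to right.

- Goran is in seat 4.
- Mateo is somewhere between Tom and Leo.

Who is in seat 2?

Mateo

With clue 1, Goran is ruled out for seat 2.
With clues 1–2, Leo and Tom are ruled out for seat 2.
So seat 2 is Mateo.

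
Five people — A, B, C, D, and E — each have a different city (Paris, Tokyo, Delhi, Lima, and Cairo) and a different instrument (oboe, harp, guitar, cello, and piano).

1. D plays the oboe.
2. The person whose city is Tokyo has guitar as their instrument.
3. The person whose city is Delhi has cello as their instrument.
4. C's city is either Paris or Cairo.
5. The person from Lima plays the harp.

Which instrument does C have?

Clue 1 rules out oboe for C's instrument.
With clues 1–4, cello and guitar are impossible for C's instrument.
With clues 1–5, harp is impossible for C's instrument.
That leaves piano.

piano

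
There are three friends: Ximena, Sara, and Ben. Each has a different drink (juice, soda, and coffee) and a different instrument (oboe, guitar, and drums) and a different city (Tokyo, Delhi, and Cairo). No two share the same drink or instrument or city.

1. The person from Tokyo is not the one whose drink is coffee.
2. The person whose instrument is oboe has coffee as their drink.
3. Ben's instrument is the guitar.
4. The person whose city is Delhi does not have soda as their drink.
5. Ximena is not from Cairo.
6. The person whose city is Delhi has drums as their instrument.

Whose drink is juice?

Ximena

With clues 1–6, Ben and Sara are impossible for the one with drink juice.
That leaves Ximena.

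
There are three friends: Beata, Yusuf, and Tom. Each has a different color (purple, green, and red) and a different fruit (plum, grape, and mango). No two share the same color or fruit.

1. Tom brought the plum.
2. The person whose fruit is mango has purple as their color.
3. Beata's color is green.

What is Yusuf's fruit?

mango

Clue 1 rules out plum for Yusuf's fruit.
With clues 1–3, grape is impossible for Yusuf's fruit.
That leaves mango.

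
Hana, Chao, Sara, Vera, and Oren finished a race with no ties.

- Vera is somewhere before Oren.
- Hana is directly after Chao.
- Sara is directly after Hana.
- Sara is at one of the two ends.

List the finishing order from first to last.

Vera, Oren, Chao, Hana, Sara

From clue 1: Vera is in {1,2,3,4}.
From clues 1–2: Hana is in {2,3,4,5}.
From clues 1–3: Vera is in {1,4}.
From clues 1–4: Vera → place 1, Oren → place 2, Chao → place 3, Hana → place 4, Sara → place 5.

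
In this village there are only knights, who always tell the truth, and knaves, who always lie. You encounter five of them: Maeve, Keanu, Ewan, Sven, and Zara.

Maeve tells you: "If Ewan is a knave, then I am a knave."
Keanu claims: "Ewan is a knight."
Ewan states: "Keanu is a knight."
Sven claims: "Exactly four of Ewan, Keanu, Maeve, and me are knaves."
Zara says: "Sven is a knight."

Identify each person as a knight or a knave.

Maeve: knight, Keanu: knight, Ewan: knight, Sven: knave, Zara: knave

Consider Maeve. Suppose Maeve is a knave.
Then Maeve's own statement would have to be false, but it can't be — contradiction.
So Maeve is a knight.
With that fixed, Sven's statement is false, so Sven is a knave.
With that fixed, Zara's statement is false, so Zara is a knave.
Consider Keanu. Suppose Keanu is a knave.
Then no assignment of the remaining roles makes every statement match its speaker's type — contradiction.
So Keanu is a knight.
With that fixed, Ewan's statement is true, so Ewan is a knight.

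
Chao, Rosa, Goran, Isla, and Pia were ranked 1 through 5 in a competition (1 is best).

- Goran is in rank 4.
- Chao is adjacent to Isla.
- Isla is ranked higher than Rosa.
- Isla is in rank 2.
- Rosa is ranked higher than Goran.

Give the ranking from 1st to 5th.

From clue 1: Goran → rank 4.
From clues 1–2: Chao is in {1,2,3}.
From clues 1–3: Rosa is in {3,5}.
From clues 1–4: Isla → rank 2.
From clues 1–5: Chao → rank 1, Rosa → rank 3, Pia → rank 5.

Chao, Isla, Rosa, Goran, Pia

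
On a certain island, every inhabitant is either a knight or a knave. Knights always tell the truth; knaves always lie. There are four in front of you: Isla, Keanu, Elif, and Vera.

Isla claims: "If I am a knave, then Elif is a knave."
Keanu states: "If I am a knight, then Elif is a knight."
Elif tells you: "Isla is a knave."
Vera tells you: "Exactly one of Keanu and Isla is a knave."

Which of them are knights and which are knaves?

Consider Isla. Suppose Isla is a knight.
Then no assignment of the remaining roles makes every statement match its speaker's type — contradiction.
So Isla is a knave.
With that fixed, Elif's statement is true, so Elif is a knight.
With that fixed, Keanu's statement is true, so Keanu is a knight.
With that fixed, Vera's statement is true, so Vera is a knight.

Isla: knave, Keanu: knight, Elif: knight, Vera: knight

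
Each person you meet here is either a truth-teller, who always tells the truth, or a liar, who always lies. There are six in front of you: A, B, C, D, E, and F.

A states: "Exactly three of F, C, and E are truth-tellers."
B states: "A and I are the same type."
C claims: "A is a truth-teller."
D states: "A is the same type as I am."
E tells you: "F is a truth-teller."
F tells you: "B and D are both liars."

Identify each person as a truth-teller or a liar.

A: truth-teller, B: liar, C: truth-teller, D: liar, E: truth-teller, F: truth-teller

Consider A. Suppose A is a liar.
Then whichever role B has, B's statement has the wrong truth value — contradiction.
So A is a truth-teller.
With that fixed, C's statement is true, so C is a truth-teller.
Consider B. Suppose B is a truth-teller.
Then no assignment of the remaining roles makes every statement match its speaker's type — contradiction.
So B is a liar.
Consider D. Suppose D is a truth-teller.
Then no assignment of the remaining roles makes every statement match its speaker's type — contradiction.
So D is a liar.
With that fixed, F's statement is true, so F is a truth-teller.
With that fixed, E's statement is true, so E is a truth-teller.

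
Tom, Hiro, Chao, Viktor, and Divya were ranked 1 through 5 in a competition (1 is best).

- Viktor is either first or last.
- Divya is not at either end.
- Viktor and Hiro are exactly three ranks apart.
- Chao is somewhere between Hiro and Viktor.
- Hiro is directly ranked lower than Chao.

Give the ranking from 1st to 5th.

Viktor, Divya, Chao, Hiro, Tom

From clue 1: Viktor is in {1,5}.
From clues 1–3: Hiro is in {2,4}.
From clues 1–4: Tom is in {1,5}.
From clues 1–5: Viktor → rank 1, Divya → rank 2, Chao → rank 3, Hiro → rank 4, Tom → rank 5.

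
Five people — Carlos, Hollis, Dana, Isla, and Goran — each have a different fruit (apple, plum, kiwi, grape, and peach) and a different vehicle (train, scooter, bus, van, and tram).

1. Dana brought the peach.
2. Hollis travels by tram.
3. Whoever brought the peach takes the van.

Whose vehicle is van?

Dana

With clues 1–2, Hollis is impossible for the one with vehicle van.
With clues 1–3, Carlos, Goran, and Isla are impossible for the one with vehicle van.
That leaves Dana.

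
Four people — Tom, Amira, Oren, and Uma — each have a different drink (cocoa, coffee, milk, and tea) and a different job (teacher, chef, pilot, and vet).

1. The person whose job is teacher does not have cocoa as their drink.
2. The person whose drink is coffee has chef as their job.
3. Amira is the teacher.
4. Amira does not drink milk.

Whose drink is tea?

Amira

With clues 1–4, Oren, Tom, and Uma are impossible for the one with drink tea.
That leaves Amira.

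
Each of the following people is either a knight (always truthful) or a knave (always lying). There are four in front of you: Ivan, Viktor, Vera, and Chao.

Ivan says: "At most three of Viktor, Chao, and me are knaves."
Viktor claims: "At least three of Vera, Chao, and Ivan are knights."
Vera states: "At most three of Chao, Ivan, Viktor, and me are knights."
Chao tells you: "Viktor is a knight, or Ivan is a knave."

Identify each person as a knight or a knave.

Ivan: knight, Viktor: knave, Vera: knight, Chao: knave

Regardless of anyone's role, Ivan's statement is true, so Ivan is a knight.
Consider Viktor. Suppose Viktor is a knight.
Then no assignment of the remaining roles makes every statement match its speaker's type — contradiction.
So Viktor is a knave.
With that fixed, Vera's statement is true, so Vera is a knight.
With that fixed, Chao's statement is false, so Chao is a knave.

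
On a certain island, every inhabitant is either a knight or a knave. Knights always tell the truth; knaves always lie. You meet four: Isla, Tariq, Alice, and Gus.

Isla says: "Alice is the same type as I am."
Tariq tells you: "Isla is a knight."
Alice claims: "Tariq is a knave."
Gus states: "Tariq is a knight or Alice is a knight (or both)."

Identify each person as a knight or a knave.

Consider Isla. Suppose Isla is a knight.
Then no assignment of the remaining roles makes every statement match its speaker's type — contradiction.
So Isla is a knave.
With that fixed, Tariq's statement is false, so Tariq is a knave.
With that fixed, Alice's statement is true, so Alice is a knight.
With that fixed, Gus's statement is true, so Gus is a knight.

Isla: knave, Tariq: knave, Alice: knight, Gus: knight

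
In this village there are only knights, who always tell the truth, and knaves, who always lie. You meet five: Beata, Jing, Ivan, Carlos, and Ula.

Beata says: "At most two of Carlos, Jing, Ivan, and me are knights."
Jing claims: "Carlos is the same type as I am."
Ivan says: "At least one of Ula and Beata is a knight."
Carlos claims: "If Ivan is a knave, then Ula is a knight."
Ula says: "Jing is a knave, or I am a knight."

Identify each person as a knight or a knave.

Beata: knave, Jing: knight, Ivan: knight, Carlos: knight, Ula: knight

Consider Beata. Suppose Beata is a knight.
Then no assignment of the remaining roles makes every statement match its speaker's type — contradiction.
So Beata is a knave.
Consider Jing. Suppose Jing is a knave.
Then Beata's statement comes out true, contradicting Beata being a knave.
So Jing is a knight.
Consider Ivan. Suppose Ivan is a knave.
Then Beata's statement comes out true, contradicting Beata being a knave.
So Ivan is a knight.
With that fixed, Carlos's statement is true, so Carlos is a knight.
Consider Ula. Suppose Ula is a knave.
Then Ivan's statement comes out false, contradicting Ivan being a knight.
So Ula is a knight.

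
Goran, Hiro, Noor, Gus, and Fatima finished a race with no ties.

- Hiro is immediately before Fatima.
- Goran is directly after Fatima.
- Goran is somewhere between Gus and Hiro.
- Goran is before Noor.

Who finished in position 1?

Hiro

With clue 1, Fatima is ruled out for place 1.
With clues 1–2, Goran is ruled out for place 1.
With clues 1–3, Gus is ruled out for place 1.
With clues 1–4, Noor is ruled out for place 1.
So place 1 is Hiro.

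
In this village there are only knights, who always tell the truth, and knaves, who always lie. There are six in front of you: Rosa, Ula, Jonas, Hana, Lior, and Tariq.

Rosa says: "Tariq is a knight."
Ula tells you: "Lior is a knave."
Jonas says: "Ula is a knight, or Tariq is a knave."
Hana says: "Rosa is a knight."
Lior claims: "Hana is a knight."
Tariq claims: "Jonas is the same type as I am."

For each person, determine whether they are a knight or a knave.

Rosa: knave, Ula: knight, Jonas: knight, Hana: knave, Lior: knave, Tariq: knave

Consider Rosa. Suppose Rosa is a knight.
Then no assignment of the remaining roles makes every statement match its speaker's type — contradiction.
So Rosa is a knave.
With that fixed, Hana's statement is false, so Hana is a knave.
With that fixed, Lior's statement is false, so Lior is a knave.
With that fixed, Ula's statement is true, so Ula is a knight.
With that fixed, Jonas's statement is true, so Jonas is a knight.
Consider Tariq. Suppose Tariq is a knight.
Then Rosa's statement comes out true, contradicting Rosa being a knave.
So Tariq is a knave.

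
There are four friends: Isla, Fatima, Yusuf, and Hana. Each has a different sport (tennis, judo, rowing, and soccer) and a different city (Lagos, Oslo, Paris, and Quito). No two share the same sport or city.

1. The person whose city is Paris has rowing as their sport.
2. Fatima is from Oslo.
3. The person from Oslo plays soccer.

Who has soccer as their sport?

With clues 1–3, Hana, Isla, and Yusuf are impossible for the one with sport soccer.
That leaves Fatima.

Fatima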